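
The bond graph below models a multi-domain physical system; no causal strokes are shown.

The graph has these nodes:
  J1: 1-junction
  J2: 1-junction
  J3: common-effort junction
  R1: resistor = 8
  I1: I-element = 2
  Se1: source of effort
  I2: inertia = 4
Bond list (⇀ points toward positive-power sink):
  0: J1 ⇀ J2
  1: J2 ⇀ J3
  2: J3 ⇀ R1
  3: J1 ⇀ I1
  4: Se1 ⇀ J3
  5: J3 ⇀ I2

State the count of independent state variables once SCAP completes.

bond 4 stroke→J3  (Se1 (Se) sets effort on bond)
bond 1 stroke→J2  (J3 effort already set via bond 4)
bond 2 stroke→R1  (J3 effort already set via bond 4)
bond 5 stroke→I2  (common-e at J3 fixed by 4)
bond 0 stroke→J1  (only one flow-in slot at J2)
bond 3 stroke→I1  (J1 needs exactly one f-in)

2  (I1, I2 all integral)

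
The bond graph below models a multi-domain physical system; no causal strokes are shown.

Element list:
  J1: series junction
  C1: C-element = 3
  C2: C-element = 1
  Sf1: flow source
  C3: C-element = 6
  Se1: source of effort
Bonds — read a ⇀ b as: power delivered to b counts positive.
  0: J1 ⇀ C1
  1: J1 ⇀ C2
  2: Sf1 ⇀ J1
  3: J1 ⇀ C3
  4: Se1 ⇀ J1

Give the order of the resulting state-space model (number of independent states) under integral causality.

3  (C1, C2, C3 all integral)

b2 →Sf1  (source Sf1 imposes f)
b4 →J1  (source Se1 imposes e)
b0 →J1  (J1 flow already set via bond 2)
b1 →J1  (common-f at J1 fixed by 2)
b3 →J1  (J1 flow already set via bond 2)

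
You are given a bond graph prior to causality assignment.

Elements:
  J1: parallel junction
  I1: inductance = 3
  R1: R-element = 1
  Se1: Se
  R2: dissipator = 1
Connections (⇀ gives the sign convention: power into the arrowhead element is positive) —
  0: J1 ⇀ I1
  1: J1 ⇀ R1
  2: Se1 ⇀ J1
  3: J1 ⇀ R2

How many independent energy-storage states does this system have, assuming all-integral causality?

1  (I1 all integral)

bond 2 →J1  (Se1 fixes effort; stroke away)
bond 0 →I1  (0-jn J1 has e-setter on 2)
bond 1 →R1  (0-jn J1 has e-setter on 2)
bond 3 →R2  (J1 effort already set via bond 2)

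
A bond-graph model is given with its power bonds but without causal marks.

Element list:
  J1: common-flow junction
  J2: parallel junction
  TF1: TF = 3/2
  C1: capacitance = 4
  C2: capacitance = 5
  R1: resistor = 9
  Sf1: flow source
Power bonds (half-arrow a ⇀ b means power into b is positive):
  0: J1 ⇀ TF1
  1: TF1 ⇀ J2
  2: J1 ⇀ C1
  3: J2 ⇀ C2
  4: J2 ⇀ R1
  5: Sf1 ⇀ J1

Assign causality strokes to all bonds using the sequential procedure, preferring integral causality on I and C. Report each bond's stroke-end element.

b0 stroke at J1
b1 stroke at TF1
b2 stroke at J1
b3 stroke at J2
b4 stroke at R1
b5 stroke at Sf1

b5 stroke→Sf1  (source Sf1 imposes f)
b0 stroke→J1  (J1: bond 5 brought flow, rest push out)
b2 stroke→J1  (common-f at J1 fixed by 5)
b1 stroke→TF1  (through TF1, causality passes straight; one stroke at TF1)
b3 stroke→J2  (C2 outputs effort q/C2)
b4 stroke→R1  (J2: bond 3 brought effort, rest push out)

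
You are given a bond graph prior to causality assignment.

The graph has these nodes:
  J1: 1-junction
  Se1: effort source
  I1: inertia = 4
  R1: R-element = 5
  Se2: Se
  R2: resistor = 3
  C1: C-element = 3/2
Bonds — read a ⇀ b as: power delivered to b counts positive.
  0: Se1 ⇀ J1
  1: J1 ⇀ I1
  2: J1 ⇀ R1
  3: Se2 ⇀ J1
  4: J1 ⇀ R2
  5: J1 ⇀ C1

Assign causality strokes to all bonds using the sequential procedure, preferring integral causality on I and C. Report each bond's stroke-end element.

#0 →J1
#1 →I1
#2 →J1
#3 →J1
#4 →J1
#5 →J1

#0 stroke at J1  (Se1: effort source, stroke at far end)
#3 stroke at J1  (Se2: effort source, stroke at far end)
#1 stroke at I1  (I1 outputs flow p/I1)
#2 stroke at J1  (1-jn J1 has f-setter on 1)
#4 stroke at J1  (1-jn J1 has f-setter on 1)
#5 stroke at J1  (J1 flow already set via bond 1)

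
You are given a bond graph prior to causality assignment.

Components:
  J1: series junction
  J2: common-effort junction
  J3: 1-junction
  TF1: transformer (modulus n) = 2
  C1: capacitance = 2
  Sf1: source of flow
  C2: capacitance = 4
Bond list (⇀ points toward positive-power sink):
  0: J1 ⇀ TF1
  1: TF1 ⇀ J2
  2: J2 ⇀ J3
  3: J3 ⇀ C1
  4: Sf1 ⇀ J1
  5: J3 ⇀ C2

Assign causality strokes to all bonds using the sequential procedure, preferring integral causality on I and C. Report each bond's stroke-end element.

#4 →Sf1  (source Sf1 imposes f)
#0 →J1  (1-jn J1 has f-setter on 4)
#1 →TF1  (through TF1, causality passes straight; one stroke at TF1)
#2 →J2  (only one effort-in slot at J2)
#3 →J3  (J3 flow already set via bond 2)
#5 →J3  (J3 flow already set via bond 2)

bond 0 →J1
bond 1 →TF1
bond 2 →J2
bond 3 →J3
bond 4 →Sf1
bond 5 →J3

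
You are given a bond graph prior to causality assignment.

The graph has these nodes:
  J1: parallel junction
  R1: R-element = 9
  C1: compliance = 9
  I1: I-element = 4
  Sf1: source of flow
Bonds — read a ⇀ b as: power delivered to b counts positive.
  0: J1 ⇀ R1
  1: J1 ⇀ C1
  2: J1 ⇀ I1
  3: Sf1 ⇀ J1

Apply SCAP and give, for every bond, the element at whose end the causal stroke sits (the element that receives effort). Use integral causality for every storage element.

bond 0 stroke at R1
bond 1 stroke at J1
bond 2 stroke at I1
bond 3 stroke at Sf1

#3 |Sf1  (Sf1: flow source, stroke at near end)
#1 |J1  (prefer integral on C1)
#0 |R1  (0-jn J1 has e-setter on 1)
#2 |I1  (0-jn J1 has e-setter on 1)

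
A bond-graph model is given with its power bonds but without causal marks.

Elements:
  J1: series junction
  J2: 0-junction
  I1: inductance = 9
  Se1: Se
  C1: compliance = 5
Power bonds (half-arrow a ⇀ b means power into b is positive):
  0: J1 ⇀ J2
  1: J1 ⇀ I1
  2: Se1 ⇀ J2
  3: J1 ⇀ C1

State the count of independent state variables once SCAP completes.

2  (C1, I1 all integral)

bond 2 stroke→J2  (source Se1 imposes e)
bond 0 stroke→J1  (common-e at J2 fixed by 2)
bond 1 stroke→I1  (prefer integral on I1)
bond 3 stroke→J1  (J1: bond 1 brought flow, rest push out)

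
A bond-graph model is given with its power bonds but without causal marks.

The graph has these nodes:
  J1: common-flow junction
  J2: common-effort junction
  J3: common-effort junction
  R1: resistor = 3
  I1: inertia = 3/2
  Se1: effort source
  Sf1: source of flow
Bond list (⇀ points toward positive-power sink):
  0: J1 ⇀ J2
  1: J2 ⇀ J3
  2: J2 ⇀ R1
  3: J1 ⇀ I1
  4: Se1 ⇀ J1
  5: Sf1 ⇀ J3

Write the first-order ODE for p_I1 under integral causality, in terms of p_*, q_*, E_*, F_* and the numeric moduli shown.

dp_I1/dt = E_Se1 - 3*F_Sf1 - 2*p_I1

#4 stroke at J1  (Se1: effort source, stroke at far end)
#5 stroke at Sf1  (Sf1: flow source, stroke at near end)
#1 stroke at J3  (J3 needs exactly one e-in)
#3 stroke at I1  (I1 outputs flow p/I1)
#0 stroke at J1  (J1: bond 3 brought flow, rest push out)
#2 stroke at J2  (J2: last free bond brings effort in)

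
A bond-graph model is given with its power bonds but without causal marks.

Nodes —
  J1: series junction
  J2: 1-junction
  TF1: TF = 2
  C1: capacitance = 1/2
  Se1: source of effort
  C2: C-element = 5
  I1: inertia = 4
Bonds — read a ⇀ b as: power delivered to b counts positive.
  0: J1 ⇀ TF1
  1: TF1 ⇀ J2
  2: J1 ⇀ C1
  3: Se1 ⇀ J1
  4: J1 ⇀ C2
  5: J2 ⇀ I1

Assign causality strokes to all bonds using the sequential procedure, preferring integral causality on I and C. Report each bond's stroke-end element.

bond 0 →TF1
bond 1 →J2
bond 2 →J1
bond 3 →J1
bond 4 →J1
bond 5 →I1

#3 stroke at J1  (Se1: effort source, stroke at far end)
#2 stroke at J1  (C1 outputs effort q/C1)
#4 stroke at J1  (C2: C, integral causality)
#0 stroke at TF1  (closing 1-jn rule on J1)
#1 stroke at J2  (TF TF1: opposite of bond 0)
#5 stroke at I1  (J2 needs exactly one f-in)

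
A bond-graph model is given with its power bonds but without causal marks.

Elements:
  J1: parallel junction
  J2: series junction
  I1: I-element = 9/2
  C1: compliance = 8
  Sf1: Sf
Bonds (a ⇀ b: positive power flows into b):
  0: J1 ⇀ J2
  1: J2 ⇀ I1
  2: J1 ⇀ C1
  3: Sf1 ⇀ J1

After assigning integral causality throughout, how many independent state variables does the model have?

#3 →Sf1  (Sf1 fixes flow; stroke at Sf1)
#1 →I1  (I1 outputs flow p/I1)
#0 →J2  (1-jn J2 has f-setter on 1)
#2 →J1  (J1: last free bond brings effort in)

2  (C1, I1 all integral)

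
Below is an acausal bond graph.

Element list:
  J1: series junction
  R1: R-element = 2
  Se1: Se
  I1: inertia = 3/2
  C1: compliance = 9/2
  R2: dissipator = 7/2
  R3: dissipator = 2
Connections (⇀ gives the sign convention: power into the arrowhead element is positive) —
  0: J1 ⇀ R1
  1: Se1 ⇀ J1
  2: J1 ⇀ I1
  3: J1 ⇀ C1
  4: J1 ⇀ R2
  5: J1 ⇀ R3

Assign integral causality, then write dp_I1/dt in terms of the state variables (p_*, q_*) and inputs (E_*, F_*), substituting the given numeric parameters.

β1 stroke→J1  (Se1: effort source, stroke at far end)
β2 stroke→I1  (prefer integral on I1)
β0 stroke→J1  (common-f at J1 fixed by 2)
β3 stroke→J1  (J1: bond 2 brought flow, rest push out)
β4 stroke→J1  (J1: bond 2 brought flow, rest push out)
β5 stroke→J1  (J1: bond 2 brought flow, rest push out)

dp_I1/dt = E_Se1 - 5*p_I1 - 2*q_C1/9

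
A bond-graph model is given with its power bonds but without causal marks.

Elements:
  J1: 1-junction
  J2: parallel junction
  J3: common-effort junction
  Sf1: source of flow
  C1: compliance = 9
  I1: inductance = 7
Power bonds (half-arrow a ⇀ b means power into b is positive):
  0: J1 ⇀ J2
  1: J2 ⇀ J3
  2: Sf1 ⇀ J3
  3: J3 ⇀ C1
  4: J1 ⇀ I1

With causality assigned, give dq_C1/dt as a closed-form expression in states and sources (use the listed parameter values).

β2 stroke→Sf1  (Sf1 fixes flow; stroke at Sf1)
β3 stroke→J3  (C1: C, integral causality)
β1 stroke→J2  (J3 effort already set via bond 3)
β0 stroke→J1  (J2: bond 1 brought effort, rest push out)
β4 stroke→I1  (only one flow-in slot at J1)

dq_C1/dt = F_Sf1 + p_I1/7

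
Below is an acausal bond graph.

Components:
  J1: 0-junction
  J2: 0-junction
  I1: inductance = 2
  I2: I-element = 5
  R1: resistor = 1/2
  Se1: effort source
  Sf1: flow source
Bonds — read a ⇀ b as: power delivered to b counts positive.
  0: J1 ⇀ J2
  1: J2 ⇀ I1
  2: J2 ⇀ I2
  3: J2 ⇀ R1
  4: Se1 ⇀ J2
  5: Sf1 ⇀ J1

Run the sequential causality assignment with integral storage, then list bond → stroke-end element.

β4 |J2  (Se1: effort source, stroke at far end)
β5 |Sf1  (source Sf1 imposes f)
β0 |J1  (only one effort-in slot at J1)
β1 |I1  (J2 effort already set via bond 4)
β2 |I2  (common-e at J2 fixed by 4)
β3 |R1  (J2 effort already set via bond 4)

b0 →J1
b1 →I1
b2 →I2
b3 →R1
b4 →J2
b5 →Sf1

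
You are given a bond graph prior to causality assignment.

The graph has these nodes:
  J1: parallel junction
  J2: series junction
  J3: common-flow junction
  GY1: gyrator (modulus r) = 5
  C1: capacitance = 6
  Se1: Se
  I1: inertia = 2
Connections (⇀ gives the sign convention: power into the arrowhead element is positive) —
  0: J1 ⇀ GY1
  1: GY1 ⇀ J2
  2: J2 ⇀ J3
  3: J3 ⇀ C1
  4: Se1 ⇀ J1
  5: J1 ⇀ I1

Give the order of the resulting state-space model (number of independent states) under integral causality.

bond 4 →J1  (source Se1 imposes e)
bond 0 →GY1  (0-jn J1 has e-setter on 4)
bond 5 →I1  (J1 effort already set via bond 4)
bond 1 →GY1  (through GY1, causality inverts; strokes same side of GY1)
bond 2 →J2  (common-f at J2 fixed by 1)
bond 3 →J3  (J3: bond 2 brought flow, rest push out)

2  (C1, I1 all integral)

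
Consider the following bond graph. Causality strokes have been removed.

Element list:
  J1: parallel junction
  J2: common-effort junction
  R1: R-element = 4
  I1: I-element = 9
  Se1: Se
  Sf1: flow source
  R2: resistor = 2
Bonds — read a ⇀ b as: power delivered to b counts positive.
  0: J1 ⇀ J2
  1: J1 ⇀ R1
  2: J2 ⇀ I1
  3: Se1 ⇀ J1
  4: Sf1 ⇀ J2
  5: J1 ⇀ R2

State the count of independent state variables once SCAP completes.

1  (I1 all integral)

#3 stroke→J1  (Se1 (Se) sets effort on bond)
#4 stroke→Sf1  (source Sf1 imposes f)
#0 stroke→J2  (J1: bond 3 brought effort, rest push out)
#1 stroke→R1  (J1 effort already set via bond 3)
#5 stroke→R2  (J1 effort already set via bond 3)
#2 stroke→I1  (J2 effort already set via bond 0)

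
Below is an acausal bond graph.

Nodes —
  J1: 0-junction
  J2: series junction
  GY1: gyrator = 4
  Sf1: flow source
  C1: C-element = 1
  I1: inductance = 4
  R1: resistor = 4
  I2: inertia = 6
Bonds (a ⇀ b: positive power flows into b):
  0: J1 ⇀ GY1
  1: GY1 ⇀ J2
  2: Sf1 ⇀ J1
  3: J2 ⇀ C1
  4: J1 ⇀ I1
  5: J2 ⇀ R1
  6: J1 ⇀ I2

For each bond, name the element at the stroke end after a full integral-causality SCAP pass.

#2 stroke at Sf1  (Sf1 fixes flow; stroke at Sf1)
#3 stroke at J2  (C1 outputs effort q/C1)
#4 stroke at I1  (I1 integral (f out))
#6 stroke at I2  (I2 integral (f out))
#0 stroke at J1  (J1 needs exactly one e-in)
#1 stroke at J2  (GY1: gyrator matches bond 0)
#5 stroke at R1  (J2 needs exactly one f-in)

β0 →J1
β1 →J2
β2 →Sf1
β3 →J2
β4 →I1
β5 →R1
β6 →I2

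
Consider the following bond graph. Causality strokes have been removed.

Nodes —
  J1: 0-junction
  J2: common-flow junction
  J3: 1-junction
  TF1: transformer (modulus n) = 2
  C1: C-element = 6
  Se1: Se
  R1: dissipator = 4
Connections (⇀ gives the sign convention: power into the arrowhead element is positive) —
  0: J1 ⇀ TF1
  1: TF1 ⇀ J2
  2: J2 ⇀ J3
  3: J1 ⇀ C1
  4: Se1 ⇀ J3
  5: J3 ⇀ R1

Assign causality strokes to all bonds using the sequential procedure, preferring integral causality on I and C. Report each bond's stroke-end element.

#0 stroke at TF1
#1 stroke at J2
#2 stroke at J3
#3 stroke at J1
#4 stroke at J3
#5 stroke at R1

β4 →J3  (Se1: effort source, stroke at far end)
β3 →J1  (prefer integral on C1)
β0 →TF1  (J1 effort already set via bond 3)
β1 →J2  (TF1: transformer flips bond 0)
β2 →J3  (closing 1-jn rule on J2)
β5 →R1  (J3: last free bond brings flow in)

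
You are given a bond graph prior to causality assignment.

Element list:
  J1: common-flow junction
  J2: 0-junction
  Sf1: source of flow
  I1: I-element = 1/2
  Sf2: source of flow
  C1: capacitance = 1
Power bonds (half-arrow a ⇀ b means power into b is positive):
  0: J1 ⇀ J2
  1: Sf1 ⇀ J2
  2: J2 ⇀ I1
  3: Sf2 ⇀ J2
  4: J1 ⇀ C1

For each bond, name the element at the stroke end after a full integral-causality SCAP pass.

#1 stroke→Sf1  (Sf1: flow source, stroke at near end)
#3 stroke→Sf2  (Sf2 fixes flow; stroke at Sf2)
#2 stroke→I1  (I1 integral (f out))
#0 stroke→J2  (J2 needs exactly one e-in)
#4 stroke→J1  (1-jn J1 has f-setter on 0)

β0 →J2
β1 →Sf1
β2 →I1
β3 →Sf2
β4 →J1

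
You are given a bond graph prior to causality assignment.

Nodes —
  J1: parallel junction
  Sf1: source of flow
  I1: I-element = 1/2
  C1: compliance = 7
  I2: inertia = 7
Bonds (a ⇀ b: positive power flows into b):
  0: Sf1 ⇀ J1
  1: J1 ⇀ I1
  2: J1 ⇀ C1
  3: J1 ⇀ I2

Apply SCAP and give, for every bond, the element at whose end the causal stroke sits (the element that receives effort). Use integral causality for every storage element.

β0 |Sf1  (source Sf1 imposes f)
β1 |I1  (prefer integral on I1)
β2 |J1  (C1: C, integral causality)
β3 |I2  (common-e at J1 fixed by 2)

b0 stroke at Sf1
b1 stroke at I1
b2 stroke at J1
b3 stroke at I2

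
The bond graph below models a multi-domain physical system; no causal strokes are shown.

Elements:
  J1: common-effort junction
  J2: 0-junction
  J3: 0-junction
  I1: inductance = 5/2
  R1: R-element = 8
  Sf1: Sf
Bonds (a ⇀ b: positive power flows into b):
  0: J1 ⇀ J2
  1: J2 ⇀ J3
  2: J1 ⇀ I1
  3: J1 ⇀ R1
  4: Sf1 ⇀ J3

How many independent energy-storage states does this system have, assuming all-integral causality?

b4 →Sf1  (Sf1: flow source, stroke at near end)
b1 →J3  (closing 0-jn rule on J3)
b0 →J2  (closing 0-jn rule on J2)
b2 →I1  (I1 integral (f out))
b3 →J1  (closing 0-jn rule on J1)

1  (I1 all integral)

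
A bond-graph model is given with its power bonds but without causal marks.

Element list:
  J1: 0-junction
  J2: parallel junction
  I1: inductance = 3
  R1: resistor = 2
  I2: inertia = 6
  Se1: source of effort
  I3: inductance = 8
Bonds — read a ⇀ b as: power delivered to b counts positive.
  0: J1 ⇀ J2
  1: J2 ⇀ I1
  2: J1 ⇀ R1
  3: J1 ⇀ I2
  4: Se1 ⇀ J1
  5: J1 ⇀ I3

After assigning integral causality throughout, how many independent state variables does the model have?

3  (I1, I2, I3 all integral)

#4 stroke at J1  (Se1 (Se) sets effort on bond)
#0 stroke at J2  (J1 effort already set via bond 4)
#2 stroke at R1  (0-jn J1 has e-setter on 4)
#3 stroke at I2  (J1: bond 4 brought effort, rest push out)
#5 stroke at I3  (common-e at J1 fixed by 4)
#1 stroke at I1  (common-e at J2 fixed by 0)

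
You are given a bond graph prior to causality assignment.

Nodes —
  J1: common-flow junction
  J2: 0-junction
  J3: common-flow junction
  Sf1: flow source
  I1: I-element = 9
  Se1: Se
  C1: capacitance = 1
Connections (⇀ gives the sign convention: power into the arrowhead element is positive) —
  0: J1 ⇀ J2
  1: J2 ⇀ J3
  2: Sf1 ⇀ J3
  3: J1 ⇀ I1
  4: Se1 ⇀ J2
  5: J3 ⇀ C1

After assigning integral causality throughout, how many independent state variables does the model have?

2  (C1, I1 all integral)

b2 stroke at Sf1  (source Sf1 imposes f)
b4 stroke at J2  (Se1: effort source, stroke at far end)
b0 stroke at J1  (0-jn J2 has e-setter on 4)
b1 stroke at J3  (J2: bond 4 brought effort, rest push out)
b5 stroke at J3  (1-jn J3 has f-setter on 2)
b3 stroke at I1  (J1 needs exactly one f-in)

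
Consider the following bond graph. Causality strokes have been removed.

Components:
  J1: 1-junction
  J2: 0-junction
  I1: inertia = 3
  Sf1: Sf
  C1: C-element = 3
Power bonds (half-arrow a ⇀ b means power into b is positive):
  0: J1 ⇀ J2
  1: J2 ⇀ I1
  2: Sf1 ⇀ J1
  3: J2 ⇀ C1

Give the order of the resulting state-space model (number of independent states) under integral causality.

2  (C1, I1 all integral)

bond 2 |Sf1  (source Sf1 imposes f)
bond 0 |J1  (J1 flow already set via bond 2)
bond 1 |I1  (I1 integral (f out))
bond 3 |J2  (J2 needs exactly one e-in)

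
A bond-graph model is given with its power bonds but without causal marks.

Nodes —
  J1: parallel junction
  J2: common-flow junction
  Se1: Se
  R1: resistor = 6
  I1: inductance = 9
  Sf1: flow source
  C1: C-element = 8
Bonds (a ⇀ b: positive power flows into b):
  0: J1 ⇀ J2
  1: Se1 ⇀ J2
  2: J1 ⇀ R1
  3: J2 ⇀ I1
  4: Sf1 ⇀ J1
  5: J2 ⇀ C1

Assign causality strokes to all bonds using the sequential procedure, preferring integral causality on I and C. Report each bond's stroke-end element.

#1 stroke at J2  (Se1 fixes effort; stroke away)
#4 stroke at Sf1  (Sf1 fixes flow; stroke at Sf1)
#3 stroke at I1  (I1 outputs flow p/I1)
#0 stroke at J2  (J2: bond 3 brought flow, rest push out)
#5 stroke at J2  (J2 flow already set via bond 3)
#2 stroke at J1  (J1: last free bond brings effort in)

#0 stroke→J2
#1 stroke→J2
#2 stroke→J1
#3 stroke→I1
#4 stroke→Sf1
#5 stroke→J2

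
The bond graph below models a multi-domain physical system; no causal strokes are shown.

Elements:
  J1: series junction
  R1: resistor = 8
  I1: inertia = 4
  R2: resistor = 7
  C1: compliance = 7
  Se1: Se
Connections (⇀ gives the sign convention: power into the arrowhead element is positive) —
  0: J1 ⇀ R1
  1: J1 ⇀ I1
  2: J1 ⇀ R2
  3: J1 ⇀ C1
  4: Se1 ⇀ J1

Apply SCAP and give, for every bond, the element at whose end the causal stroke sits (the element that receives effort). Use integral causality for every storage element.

#4 →J1  (Se1 fixes effort; stroke away)
#1 →I1  (prefer integral on I1)
#0 →J1  (J1: bond 1 brought flow, rest push out)
#2 →J1  (1-jn J1 has f-setter on 1)
#3 →J1  (common-f at J1 fixed by 1)

#0 stroke at J1
#1 stroke at I1
#2 stroke at J1
#3 stroke at J1
#4 stroke at J1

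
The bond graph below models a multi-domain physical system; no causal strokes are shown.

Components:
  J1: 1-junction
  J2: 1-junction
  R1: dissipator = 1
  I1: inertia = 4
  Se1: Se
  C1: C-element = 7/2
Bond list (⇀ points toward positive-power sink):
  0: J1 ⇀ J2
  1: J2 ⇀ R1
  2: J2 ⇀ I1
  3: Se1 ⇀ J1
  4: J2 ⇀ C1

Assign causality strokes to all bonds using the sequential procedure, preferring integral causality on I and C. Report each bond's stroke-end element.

b3 |J1  (source Se1 imposes e)
b0 |J2  (J1 needs exactly one f-in)
b2 |I1  (I1: I, integral causality)
b1 |J2  (J2 flow already set via bond 2)
b4 |J2  (1-jn J2 has f-setter on 2)

bond 0 stroke at J2
bond 1 stroke at J2
bond 2 stroke at I1
bond 3 stroke at J1
bond 4 stroke at J2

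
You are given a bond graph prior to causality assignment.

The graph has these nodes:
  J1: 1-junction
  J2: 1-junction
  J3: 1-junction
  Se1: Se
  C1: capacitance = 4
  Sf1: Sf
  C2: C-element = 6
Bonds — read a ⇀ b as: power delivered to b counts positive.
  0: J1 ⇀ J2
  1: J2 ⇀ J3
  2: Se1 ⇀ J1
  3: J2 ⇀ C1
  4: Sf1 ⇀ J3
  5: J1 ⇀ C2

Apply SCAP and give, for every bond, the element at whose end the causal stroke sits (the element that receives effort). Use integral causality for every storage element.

b2 stroke→J1  (Se1: effort source, stroke at far end)
b4 stroke→Sf1  (Sf1 fixes flow; stroke at Sf1)
b1 stroke→J3  (J3: bond 4 brought flow, rest push out)
b0 stroke→J2  (J2 flow already set via bond 1)
b3 stroke→J2  (J2 flow already set via bond 1)
b5 stroke→J1  (common-f at J1 fixed by 0)

#0 stroke at J2
#1 stroke at J3
#2 stroke at J1
#3 stroke at J2
#4 stroke at Sf1
#5 stroke at J1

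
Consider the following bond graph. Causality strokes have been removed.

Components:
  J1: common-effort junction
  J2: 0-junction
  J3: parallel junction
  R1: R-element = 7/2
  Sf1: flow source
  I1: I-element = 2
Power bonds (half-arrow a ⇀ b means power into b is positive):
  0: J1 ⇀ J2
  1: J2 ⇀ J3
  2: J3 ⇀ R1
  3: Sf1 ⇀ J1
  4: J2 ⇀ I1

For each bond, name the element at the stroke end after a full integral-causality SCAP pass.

#0 →J1
#1 →J2
#2 →J3
#3 →Sf1
#4 →I1

bond 3 stroke at Sf1  (Sf1 fixes flow; stroke at Sf1)
bond 0 stroke at J1  (J1 needs exactly one e-in)
bond 4 stroke at I1  (I1 integral (f out))
bond 1 stroke at J2  (J2: last free bond brings effort in)
bond 2 stroke at J3  (J3: last free bond brings effort in)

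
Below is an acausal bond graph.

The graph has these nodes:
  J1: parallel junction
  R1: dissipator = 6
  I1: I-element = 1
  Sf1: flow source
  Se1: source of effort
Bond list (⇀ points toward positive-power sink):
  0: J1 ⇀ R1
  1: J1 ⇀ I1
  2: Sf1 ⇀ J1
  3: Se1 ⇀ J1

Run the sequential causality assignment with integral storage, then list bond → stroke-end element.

bond 2 →Sf1  (Sf1: flow source, stroke at near end)
bond 3 →J1  (Se1 (Se) sets effort on bond)
bond 0 →R1  (common-e at J1 fixed by 3)
bond 1 →I1  (J1: bond 3 brought effort, rest push out)

β0 stroke→R1
β1 stroke→I1
β2 stroke→Sf1
β3 stroke→J1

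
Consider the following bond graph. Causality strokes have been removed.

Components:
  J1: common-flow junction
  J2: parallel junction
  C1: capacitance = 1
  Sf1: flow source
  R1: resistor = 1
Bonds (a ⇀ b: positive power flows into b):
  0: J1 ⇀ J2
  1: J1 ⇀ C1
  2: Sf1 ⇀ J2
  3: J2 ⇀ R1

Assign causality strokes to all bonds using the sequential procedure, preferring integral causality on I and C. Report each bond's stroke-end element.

b2 stroke→Sf1  (Sf1 (Sf) sets flow on bond)
b1 stroke→J1  (C1 integral (e out))
b0 stroke→J2  (only one flow-in slot at J1)
b3 stroke→R1  (J2 effort already set via bond 0)

bond 0 stroke→J2
bond 1 stroke→J1
bond 2 stroke→Sf1
bond 3 stroke→R1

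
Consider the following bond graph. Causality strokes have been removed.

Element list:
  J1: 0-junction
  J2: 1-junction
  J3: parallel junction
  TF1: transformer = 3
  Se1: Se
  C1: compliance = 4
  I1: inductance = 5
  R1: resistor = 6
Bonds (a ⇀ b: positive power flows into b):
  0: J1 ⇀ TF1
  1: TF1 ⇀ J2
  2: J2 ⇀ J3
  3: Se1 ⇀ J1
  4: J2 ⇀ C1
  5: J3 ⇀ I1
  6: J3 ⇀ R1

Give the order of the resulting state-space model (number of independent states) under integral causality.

b3 |J1  (Se1 fixes effort; stroke away)
b0 |TF1  (0-jn J1 has e-setter on 3)
b1 |J2  (TF1: transformer flips bond 0)
b4 |J2  (C1: C, integral causality)
b2 |J3  (closing 1-jn rule on J2)
b5 |I1  (common-e at J3 fixed by 2)
b6 |R1  (0-jn J3 has e-setter on 2)

2  (C1, I1 all integral)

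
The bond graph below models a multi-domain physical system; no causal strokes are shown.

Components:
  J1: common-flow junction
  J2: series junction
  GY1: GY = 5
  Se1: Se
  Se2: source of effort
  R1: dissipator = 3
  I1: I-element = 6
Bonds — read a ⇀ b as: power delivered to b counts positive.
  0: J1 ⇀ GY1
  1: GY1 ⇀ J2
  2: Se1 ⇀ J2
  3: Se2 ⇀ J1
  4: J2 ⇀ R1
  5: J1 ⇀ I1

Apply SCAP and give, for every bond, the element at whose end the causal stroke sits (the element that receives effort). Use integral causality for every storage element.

β2 |J2  (Se1: effort source, stroke at far end)
β3 |J1  (source Se2 imposes e)
β5 |I1  (prefer integral on I1)
β0 |J1  (1-jn J1 has f-setter on 5)
β1 |J2  (GY GY1: same side as bond 0)
β4 |R1  (J2 needs exactly one f-in)

bond 0 stroke→J1
bond 1 stroke→J2
bond 2 stroke→J2
bond 3 stroke→J1
bond 4 stroke→R1
bond 5 stroke→I1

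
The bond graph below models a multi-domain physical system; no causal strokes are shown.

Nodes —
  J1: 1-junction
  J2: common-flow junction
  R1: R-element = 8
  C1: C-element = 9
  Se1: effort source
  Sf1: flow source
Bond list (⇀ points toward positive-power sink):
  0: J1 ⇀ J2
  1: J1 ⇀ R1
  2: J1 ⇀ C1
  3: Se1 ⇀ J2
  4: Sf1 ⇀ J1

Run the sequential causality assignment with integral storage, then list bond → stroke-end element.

bond 3 →J2  (Se1 (Se) sets effort on bond)
bond 4 →Sf1  (Sf1 fixes flow; stroke at Sf1)
bond 0 →J1  (1-jn J1 has f-setter on 4)
bond 1 →J1  (J1: bond 4 brought flow, rest push out)
bond 2 →J1  (common-f at J1 fixed by 4)

#0 |J1
#1 |J1
#2 |J1
#3 |J2
#4 |Sf1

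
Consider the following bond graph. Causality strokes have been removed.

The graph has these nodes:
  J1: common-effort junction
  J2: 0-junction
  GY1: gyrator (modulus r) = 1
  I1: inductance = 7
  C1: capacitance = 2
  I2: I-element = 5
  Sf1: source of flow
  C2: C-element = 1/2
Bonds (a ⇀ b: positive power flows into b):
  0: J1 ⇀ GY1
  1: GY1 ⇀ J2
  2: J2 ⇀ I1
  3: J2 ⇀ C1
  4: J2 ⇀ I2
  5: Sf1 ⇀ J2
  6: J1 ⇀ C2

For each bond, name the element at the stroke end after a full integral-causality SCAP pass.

β0 →GY1
β1 →GY1
β2 →I1
β3 →J2
β4 →I2
β5 →Sf1
β6 →J1

b5 stroke at Sf1  (Sf1: flow source, stroke at near end)
b2 stroke at I1  (I1: I, integral causality)
b3 stroke at J2  (C1 integral (e out))
b1 stroke at GY1  (common-e at J2 fixed by 3)
b4 stroke at I2  (0-jn J2 has e-setter on 3)
b0 stroke at GY1  (GY1: gyrator matches bond 1)
b6 stroke at J1  (J1 needs exactly one e-in)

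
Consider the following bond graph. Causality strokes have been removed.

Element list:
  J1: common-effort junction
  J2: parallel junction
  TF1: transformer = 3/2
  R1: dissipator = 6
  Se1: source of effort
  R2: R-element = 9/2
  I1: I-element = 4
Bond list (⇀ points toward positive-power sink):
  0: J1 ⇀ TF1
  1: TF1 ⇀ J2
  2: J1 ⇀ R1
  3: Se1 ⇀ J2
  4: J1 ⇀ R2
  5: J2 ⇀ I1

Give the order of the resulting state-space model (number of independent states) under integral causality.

1  (I1 all integral)

β3 stroke at J2  (source Se1 imposes e)
β1 stroke at TF1  (J2: bond 3 brought effort, rest push out)
β5 stroke at I1  (J2: bond 3 brought effort, rest push out)
β0 stroke at J1  (TF1 one-in-one-out from 1)
β2 stroke at R1  (J1: bond 0 brought effort, rest push out)
β4 stroke at R2  (J1: bond 0 brought effort, rest push out)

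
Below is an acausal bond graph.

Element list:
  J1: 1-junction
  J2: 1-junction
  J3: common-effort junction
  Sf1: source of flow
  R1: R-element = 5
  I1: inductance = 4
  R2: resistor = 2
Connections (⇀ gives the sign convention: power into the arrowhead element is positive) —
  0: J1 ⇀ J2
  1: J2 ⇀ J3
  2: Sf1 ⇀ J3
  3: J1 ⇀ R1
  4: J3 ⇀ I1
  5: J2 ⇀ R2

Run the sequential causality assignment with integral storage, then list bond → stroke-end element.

#0 stroke at J2
#1 stroke at J3
#2 stroke at Sf1
#3 stroke at J1
#4 stroke at I1
#5 stroke at J2

b2 →Sf1  (Sf1: flow source, stroke at near end)
b4 →I1  (I1 integral (f out))
b1 →J3  (J3 needs exactly one e-in)
b0 →J2  (1-jn J2 has f-setter on 1)
b5 →J2  (J2 flow already set via bond 1)
b3 →J1  (J1: bond 0 brought flow, rest push out)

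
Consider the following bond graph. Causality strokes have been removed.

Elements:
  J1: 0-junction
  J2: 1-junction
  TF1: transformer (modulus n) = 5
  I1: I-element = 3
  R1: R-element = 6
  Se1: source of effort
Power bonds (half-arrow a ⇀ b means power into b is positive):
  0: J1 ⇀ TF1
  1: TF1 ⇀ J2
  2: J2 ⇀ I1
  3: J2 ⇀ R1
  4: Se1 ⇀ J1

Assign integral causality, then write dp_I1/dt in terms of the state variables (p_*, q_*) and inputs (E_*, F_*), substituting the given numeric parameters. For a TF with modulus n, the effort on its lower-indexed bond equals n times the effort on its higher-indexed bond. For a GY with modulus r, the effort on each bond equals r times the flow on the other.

dp_I1/dt = E_Se1/5 - 2*p_I1

bond 4 |J1  (Se1 fixes effort; stroke away)
bond 0 |TF1  (common-e at J1 fixed by 4)
bond 1 |J2  (through TF1, causality passes straight; one stroke at TF1)
bond 2 |I1  (I1: I, integral causality)
bond 3 |J2  (J2 flow already set via bond 2)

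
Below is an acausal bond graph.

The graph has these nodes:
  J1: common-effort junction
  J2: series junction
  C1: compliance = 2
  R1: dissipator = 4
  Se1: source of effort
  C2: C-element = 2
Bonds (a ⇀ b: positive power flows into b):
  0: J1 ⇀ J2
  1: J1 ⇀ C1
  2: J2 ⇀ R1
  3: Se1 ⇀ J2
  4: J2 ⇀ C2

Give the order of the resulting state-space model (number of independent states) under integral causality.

2  (C1, C2 all integral)

β3 →J2  (Se1 fixes effort; stroke away)
β1 →J1  (prefer integral on C1)
β0 →J2  (common-e at J1 fixed by 1)
β4 →J2  (C2 integral (e out))
β2 →R1  (closing 1-jn rule on J2)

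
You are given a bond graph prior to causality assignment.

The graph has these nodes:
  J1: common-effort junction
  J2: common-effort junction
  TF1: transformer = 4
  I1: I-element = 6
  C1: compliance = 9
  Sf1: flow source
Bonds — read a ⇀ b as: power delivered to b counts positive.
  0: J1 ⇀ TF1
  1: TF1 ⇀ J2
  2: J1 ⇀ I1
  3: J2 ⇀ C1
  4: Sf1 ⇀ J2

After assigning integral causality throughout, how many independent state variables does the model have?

2  (C1, I1 all integral)

#4 |Sf1  (Sf1: flow source, stroke at near end)
#2 |I1  (I1: I, integral causality)
#0 |J1  (only one effort-in slot at J1)
#1 |TF1  (TF1 one-in-one-out from 0)
#3 |J2  (J2: last free bond brings effort in)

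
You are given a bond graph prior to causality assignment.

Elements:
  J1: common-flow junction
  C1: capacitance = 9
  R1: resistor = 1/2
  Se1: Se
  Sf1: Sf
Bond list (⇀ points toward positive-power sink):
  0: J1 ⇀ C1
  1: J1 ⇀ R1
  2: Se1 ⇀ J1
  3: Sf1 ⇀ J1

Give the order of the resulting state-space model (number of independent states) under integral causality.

bond 2 stroke at J1  (Se1 fixes effort; stroke away)
bond 3 stroke at Sf1  (Sf1 (Sf) sets flow on bond)
bond 0 stroke at J1  (J1 flow already set via bond 3)
bond 1 stroke at J1  (1-jn J1 has f-setter on 3)

1  (C1 all integral)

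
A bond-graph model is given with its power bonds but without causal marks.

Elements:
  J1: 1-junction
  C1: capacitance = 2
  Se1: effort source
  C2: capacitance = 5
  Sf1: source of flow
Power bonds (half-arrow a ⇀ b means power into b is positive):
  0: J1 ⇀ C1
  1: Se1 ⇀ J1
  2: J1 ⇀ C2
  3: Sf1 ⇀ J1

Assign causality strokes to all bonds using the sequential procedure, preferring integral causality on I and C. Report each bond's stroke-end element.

#1 stroke at J1  (Se1: effort source, stroke at far end)
#3 stroke at Sf1  (Sf1 fixes flow; stroke at Sf1)
#0 stroke at J1  (J1: bond 3 brought flow, rest push out)
#2 stroke at J1  (1-jn J1 has f-setter on 3)

#0 stroke→J1
#1 stroke→J1
#2 stroke→J1
#3 stroke→Sf1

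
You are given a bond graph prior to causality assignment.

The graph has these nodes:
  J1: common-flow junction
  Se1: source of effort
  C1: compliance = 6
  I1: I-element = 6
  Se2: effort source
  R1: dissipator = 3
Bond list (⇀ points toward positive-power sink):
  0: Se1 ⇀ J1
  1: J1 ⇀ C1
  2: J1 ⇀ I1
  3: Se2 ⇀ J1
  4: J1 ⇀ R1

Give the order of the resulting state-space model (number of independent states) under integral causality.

b0 →J1  (source Se1 imposes e)
b3 →J1  (Se2 (Se) sets effort on bond)
b1 →J1  (C1 integral (e out))
b2 →I1  (I1: I, integral causality)
b4 →J1  (J1 flow already set via bond 2)

2  (C1, I1 all integral)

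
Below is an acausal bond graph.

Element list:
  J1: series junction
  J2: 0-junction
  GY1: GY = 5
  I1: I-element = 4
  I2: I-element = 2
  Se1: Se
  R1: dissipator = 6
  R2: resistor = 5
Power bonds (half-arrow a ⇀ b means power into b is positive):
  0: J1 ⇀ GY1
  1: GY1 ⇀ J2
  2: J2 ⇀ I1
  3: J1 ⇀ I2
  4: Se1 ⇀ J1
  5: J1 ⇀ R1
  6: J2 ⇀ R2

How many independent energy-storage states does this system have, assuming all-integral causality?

b4 |J1  (Se1 fixes effort; stroke away)
b2 |I1  (I1 outputs flow p/I1)
b3 |I2  (I2 outputs flow p/I2)
b0 |J1  (J1: bond 3 brought flow, rest push out)
b5 |J1  (1-jn J1 has f-setter on 3)
b1 |J2  (through GY1, causality inverts; strokes same side of GY1)
b6 |R2  (0-jn J2 has e-setter on 1)

2  (I1, I2 all integral)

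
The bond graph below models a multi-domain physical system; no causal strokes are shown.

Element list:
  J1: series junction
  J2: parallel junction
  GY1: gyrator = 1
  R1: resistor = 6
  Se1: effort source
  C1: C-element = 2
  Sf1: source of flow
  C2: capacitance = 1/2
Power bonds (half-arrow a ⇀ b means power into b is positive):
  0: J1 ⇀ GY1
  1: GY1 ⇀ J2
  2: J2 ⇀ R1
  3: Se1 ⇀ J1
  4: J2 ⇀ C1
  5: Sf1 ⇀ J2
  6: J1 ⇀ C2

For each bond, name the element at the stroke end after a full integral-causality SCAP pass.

β3 stroke→J1  (Se1 fixes effort; stroke away)
β5 stroke→Sf1  (Sf1 (Sf) sets flow on bond)
β4 stroke→J2  (C1 integral (e out))
β1 stroke→GY1  (0-jn J2 has e-setter on 4)
β2 stroke→R1  (0-jn J2 has e-setter on 4)
β0 stroke→GY1  (GY1 both-in/both-out from 1)
β6 stroke→J1  (J1 flow already set via bond 0)

#0 stroke at GY1
#1 stroke at GY1
#2 stroke at R1
#3 stroke at J1
#4 stroke at J2
#5 stroke at Sf1
#6 stroke at J1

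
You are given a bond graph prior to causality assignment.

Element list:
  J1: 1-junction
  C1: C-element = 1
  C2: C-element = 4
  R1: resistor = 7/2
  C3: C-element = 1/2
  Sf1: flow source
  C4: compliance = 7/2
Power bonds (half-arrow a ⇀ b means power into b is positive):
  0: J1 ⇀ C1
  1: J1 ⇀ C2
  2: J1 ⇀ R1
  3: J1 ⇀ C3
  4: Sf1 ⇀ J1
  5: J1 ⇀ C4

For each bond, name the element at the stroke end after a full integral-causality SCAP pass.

b0 →J1
b1 →J1
b2 →J1
b3 →J1
b4 →Sf1
b5 →J1

b4 |Sf1  (Sf1 fixes flow; stroke at Sf1)
b0 |J1  (J1: bond 4 brought flow, rest push out)
b1 |J1  (J1: bond 4 brought flow, rest push out)
b2 |J1  (1-jn J1 has f-setter on 4)
b3 |J1  (J1: bond 4 brought flow, rest push out)
b5 |J1  (1-jn J1 has f-setter on 4)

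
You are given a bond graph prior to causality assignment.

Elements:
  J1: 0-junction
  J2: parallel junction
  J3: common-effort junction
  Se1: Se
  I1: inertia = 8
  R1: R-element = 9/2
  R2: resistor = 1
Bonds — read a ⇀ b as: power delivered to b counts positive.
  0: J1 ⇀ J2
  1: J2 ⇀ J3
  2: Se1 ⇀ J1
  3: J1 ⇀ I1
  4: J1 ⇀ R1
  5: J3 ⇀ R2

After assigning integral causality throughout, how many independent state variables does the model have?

1  (I1 all integral)

#2 stroke→J1  (source Se1 imposes e)
#0 stroke→J2  (J1 effort already set via bond 2)
#3 stroke→I1  (common-e at J1 fixed by 2)
#4 stroke→R1  (common-e at J1 fixed by 2)
#1 stroke→J3  (J2: bond 0 brought effort, rest push out)
#5 stroke→R2  (J3 effort already set via bond 1)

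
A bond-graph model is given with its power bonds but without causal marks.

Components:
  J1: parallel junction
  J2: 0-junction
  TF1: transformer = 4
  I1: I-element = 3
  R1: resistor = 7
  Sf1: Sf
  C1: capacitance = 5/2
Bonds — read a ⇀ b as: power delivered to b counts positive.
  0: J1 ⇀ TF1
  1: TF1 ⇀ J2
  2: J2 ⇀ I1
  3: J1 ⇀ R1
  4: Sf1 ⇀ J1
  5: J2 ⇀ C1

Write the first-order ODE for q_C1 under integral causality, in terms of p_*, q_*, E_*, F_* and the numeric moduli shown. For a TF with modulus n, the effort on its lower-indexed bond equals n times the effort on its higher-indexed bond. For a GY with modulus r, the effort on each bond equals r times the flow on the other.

dq_C1/dt = 4*F_Sf1 - p_I1/3 - 32*q_C1/35

bond 4 stroke→Sf1  (source Sf1 imposes f)
bond 2 stroke→I1  (I1 integral (f out))
bond 5 stroke→J2  (C1: C, integral causality)
bond 1 stroke→TF1  (common-e at J2 fixed by 5)
bond 0 stroke→J1  (TF1: transformer flips bond 1)
bond 3 stroke→R1  (J1 effort already set via bond 0)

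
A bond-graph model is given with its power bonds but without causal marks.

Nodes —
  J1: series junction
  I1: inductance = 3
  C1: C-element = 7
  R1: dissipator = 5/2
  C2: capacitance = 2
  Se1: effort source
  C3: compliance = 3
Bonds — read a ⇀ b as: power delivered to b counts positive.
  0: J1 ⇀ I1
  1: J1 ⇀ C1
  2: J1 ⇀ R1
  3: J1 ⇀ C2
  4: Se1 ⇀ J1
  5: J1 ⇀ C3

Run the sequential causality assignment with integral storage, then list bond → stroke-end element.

β0 →I1
β1 →J1
β2 →J1
β3 →J1
β4 →J1
β5 →J1

β4 stroke→J1  (Se1: effort source, stroke at far end)
β0 stroke→I1  (prefer integral on I1)
β1 stroke→J1  (common-f at J1 fixed by 0)
β2 stroke→J1  (common-f at J1 fixed by 0)
β3 stroke→J1  (J1 flow already set via bond 0)
β5 stroke→J1  (J1: bond 0 brought flow, rest push out)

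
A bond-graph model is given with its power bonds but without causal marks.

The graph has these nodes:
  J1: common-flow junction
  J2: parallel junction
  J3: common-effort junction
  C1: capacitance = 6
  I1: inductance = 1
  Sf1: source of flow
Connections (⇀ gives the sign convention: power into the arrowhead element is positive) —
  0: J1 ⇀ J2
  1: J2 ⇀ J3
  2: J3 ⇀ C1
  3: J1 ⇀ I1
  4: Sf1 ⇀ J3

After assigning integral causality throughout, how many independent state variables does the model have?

2  (C1, I1 all integral)

β4 |Sf1  (Sf1: flow source, stroke at near end)
β2 |J3  (C1 outputs effort q/C1)
β1 |J2  (0-jn J3 has e-setter on 2)
β0 |J1  (J2 effort already set via bond 1)
β3 |I1  (J1: last free bond brings flow in)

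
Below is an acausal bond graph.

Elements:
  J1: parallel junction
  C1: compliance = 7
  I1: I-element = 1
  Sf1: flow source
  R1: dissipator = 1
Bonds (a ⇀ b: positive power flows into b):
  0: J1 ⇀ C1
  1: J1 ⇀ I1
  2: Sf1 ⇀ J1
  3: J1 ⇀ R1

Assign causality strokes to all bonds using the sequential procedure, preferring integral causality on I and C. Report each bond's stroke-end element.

#2 →Sf1  (Sf1 fixes flow; stroke at Sf1)
#0 →J1  (C1 outputs effort q/C1)
#1 →I1  (J1 effort already set via bond 0)
#3 →R1  (J1: bond 0 brought effort, rest push out)

β0 stroke at J1
β1 stroke at I1
β2 stroke at Sf1
β3 stroke at R1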